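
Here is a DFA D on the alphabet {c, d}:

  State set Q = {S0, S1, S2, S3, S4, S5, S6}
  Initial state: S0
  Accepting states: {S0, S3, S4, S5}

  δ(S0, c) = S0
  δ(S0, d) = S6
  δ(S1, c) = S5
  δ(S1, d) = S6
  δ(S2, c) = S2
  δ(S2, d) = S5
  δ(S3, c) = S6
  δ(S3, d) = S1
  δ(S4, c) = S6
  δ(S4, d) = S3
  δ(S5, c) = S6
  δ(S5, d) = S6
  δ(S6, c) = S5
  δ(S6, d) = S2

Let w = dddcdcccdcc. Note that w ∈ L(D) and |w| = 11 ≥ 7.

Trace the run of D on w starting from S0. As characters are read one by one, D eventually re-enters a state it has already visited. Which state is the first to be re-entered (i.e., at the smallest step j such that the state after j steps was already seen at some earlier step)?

S6

State sequence: S0 -d-> S6 -d-> S2 -d-> S5 -c-> S6 -d-> S2 -c-> S2 -c-> S2 -c-> S2 -d-> S5 -c-> S6 -c-> S5
First repeat at step 4: S6 was already visited.

The earliest repeat is at step j = 4: D is in S6, which it already visited at step i = 1.
Since D has 7 states, any run of length ≥ 7 visits 7+1 states, so by pigeonhole some state repeats within the first 7 steps — that repeat gives the pumpable loop.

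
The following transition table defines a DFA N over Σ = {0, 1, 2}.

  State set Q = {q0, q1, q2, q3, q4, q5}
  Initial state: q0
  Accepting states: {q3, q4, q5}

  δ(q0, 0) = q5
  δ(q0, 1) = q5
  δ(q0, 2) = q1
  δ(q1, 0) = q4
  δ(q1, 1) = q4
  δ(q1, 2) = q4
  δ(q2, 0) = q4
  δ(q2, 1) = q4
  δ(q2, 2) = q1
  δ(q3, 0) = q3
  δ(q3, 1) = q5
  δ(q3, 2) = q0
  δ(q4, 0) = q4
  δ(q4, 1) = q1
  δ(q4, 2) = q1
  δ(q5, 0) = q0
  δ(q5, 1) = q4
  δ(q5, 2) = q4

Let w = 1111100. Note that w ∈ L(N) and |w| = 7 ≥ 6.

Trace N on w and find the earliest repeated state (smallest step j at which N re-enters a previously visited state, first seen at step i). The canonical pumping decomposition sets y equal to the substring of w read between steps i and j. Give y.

11

State sequence: q0 -1-> q5 -1-> q4 -1-> q1 -1-> q4 -1-> q1 -0-> q4 -0-> q4
First repeat at step 4: q4 was already visited.

So i = 2, j = 4, giving x = w[0:2] = 11, y = w[2:4] = 11, z = w[4:7] = 100.
Check: |xy| = 4 ≤ 6 and |y| = 2 ≥ 1. Reading y takes N from q4 back to q4, so every xyⁱz is accepted.
Pumping length from the standard proof: p = 6 (the number of states). The repeated state found above gives |xy| = j ≤ 6 and |y| = j − i ≥ 1.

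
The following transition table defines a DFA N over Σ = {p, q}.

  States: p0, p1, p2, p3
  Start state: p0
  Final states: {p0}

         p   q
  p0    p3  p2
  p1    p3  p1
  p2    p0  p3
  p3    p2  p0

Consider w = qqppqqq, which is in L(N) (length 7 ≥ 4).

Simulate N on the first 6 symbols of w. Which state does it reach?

State sequence: p0 -q-> p2 -q-> p3 -p-> p2 -p-> p0 -q-> p2 -q-> p3

After reading 6 characters, N is in state p3.

p3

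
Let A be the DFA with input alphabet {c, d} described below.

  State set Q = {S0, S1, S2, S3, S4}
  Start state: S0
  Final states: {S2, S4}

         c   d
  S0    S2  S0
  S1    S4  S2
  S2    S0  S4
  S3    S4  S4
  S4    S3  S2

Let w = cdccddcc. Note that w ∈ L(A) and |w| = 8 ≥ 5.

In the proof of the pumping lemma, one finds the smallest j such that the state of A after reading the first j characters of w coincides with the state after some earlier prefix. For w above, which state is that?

S4

Run of A on w = c d c c d d c c:
  step 0: S0  (start)
  step 1: S2  (read c: S0→S2)
  step 2: S4  (read d: S2→S4)
  step 3: S3  (read c: S4→S3)
  step 4: S4  (read c: S3→S4)   ← first repeat (S4 seen earlier)
  step 5: S2  (read d: S4→S2)
  step 6: S4  (read d: S2→S4)
  step 7: S3  (read c: S4→S3)
  step 8: S4  (read c: S3→S4)

The earliest repeat is at step j = 4: A is in S4, which it already visited at step i = 2.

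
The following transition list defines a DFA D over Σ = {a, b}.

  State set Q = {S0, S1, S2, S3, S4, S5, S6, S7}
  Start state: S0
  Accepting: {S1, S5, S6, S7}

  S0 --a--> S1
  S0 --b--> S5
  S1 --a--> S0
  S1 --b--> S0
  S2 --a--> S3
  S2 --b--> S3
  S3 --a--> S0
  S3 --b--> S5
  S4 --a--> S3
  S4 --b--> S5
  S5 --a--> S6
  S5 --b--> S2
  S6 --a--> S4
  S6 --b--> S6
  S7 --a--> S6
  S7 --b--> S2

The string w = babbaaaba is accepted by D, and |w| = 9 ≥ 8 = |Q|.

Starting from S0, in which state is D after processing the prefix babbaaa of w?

Run of D on the first 7 characters of w = b a b b a a a:
  step 0: S0  (start)
  step 1: S5  (read b: S0→S5)
  step 2: S6  (read a: S5→S6)
  step 3: S6  (read b: S6→S6)
  step 4: S6  (read b: S6→S6)
  step 5: S4  (read a: S6→S4)
  step 6: S3  (read a: S4→S3)
  step 7: S0  (read a: S3→S0)

After reading 7 characters, D is in state S0.

S0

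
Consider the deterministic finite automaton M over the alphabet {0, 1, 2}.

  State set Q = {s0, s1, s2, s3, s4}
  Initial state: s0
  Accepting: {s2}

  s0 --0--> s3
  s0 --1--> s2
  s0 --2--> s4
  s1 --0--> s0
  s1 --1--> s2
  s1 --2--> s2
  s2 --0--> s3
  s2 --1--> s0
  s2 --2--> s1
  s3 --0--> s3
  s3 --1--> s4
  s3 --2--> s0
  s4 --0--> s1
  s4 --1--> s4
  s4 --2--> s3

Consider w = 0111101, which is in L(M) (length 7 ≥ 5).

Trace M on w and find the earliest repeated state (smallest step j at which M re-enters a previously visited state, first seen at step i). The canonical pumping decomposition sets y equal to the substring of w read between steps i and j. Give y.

1

Run of M on w = 0 1 1 1 1 0 1:
  step 0: s0  (start)
  step 1: s3  (read 0: s0→s3)
  step 2: s4  (read 1: s3→s4)
  step 3: s4  (read 1: s4→s4)   ← first repeat (s4 seen earlier)
  step 4: s4  (read 1: s4→s4)
  step 5: s4  (read 1: s4→s4)
  step 6: s1  (read 0: s4→s1)
  step 7: s2  (read 1: s1→s2)

So i = 2, j = 3, giving x = w[0:2] = 01, y = w[2:3] = 1, z = w[3:7] = 1101.
Check: |xy| = 3 ≤ 5 and |y| = 1 ≥ 1. Reading y takes M from s4 back to s4, so every xyⁱz is accepted.
Since M has 5 states, any run of length ≥ 5 visits 5+1 states, so by pigeonhole some state repeats within the first 5 steps — that repeat gives the pumpable loop.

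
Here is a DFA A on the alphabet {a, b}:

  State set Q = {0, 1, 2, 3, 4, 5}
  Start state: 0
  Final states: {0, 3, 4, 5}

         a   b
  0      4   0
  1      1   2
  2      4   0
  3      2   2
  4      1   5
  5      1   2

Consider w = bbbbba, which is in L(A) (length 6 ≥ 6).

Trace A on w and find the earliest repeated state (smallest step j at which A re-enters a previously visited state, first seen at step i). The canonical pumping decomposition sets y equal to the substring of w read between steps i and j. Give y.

b

State sequence: 0 -b-> 0 -b-> 0 -b-> 0 -b-> 0 -b-> 0 -a-> 4
First repeat at step 1: 0 was already visited.

So i = 0, j = 1, giving x = w[0:0] = ε, y = w[0:1] = b, z = w[1:6] = bbbba.
Check: |xy| = 1 ≤ 6 and |y| = 1 ≥ 1. Reading y takes A from 0 back to 0, so every xyⁱz is accepted.
With |Q| = 6, pigeonhole forces a state repeat no later than step 6; the substring read between the first and second visits to that state can be pumped.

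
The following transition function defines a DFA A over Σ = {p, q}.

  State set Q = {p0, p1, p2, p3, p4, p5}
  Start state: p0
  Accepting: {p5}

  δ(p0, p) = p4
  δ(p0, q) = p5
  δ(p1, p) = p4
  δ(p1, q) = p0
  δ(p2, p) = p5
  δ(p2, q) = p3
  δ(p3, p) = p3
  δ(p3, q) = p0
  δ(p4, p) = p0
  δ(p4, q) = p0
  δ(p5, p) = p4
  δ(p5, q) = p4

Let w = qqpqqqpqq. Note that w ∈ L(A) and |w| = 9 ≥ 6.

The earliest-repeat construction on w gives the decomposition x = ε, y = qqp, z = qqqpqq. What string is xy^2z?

qqpqqpqqqpqq

xy^2z = ε·qqp·qqp·qqqpqq = qqpqqpqqqpqq.
Reading y = qqp takes A from p0 back to p0, so after x·y·y the machine is still in p0, and z then leads to the accepting state p5. Hence qqpqqpqqqpqq ∈ L(A).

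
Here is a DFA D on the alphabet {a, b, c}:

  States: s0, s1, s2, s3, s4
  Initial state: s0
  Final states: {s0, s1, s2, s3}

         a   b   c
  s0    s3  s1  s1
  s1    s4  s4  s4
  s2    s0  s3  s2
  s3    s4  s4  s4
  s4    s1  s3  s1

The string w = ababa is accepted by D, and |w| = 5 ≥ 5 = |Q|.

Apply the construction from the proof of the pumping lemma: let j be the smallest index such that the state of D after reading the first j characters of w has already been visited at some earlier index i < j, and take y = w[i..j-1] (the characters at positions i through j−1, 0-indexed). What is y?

ab

Run of D on w = a b a b a:
  step 0: s0  (start)
  step 1: s3  (read a: s0→s3)
  step 2: s4  (read b: s3→s4)
  step 3: s1  (read a: s4→s1)
  step 4: s4  (read b: s1→s4)   ← first repeat (s4 seen earlier)
  step 5: s1  (read a: s4→s1)

So i = 2, j = 4, giving x = w[0:2] = ab, y = w[2:4] = ab, z = w[4:5] = a.
Check: |xy| = 4 ≤ 5 and |y| = 2 ≥ 1. Reading y takes D from s4 back to s4, so every xyⁱz is accepted.
Pumping length from the standard proof: p = 5 (the number of states). The repeated state found above gives |xy| = j ≤ 5 and |y| = j − i ≥ 1.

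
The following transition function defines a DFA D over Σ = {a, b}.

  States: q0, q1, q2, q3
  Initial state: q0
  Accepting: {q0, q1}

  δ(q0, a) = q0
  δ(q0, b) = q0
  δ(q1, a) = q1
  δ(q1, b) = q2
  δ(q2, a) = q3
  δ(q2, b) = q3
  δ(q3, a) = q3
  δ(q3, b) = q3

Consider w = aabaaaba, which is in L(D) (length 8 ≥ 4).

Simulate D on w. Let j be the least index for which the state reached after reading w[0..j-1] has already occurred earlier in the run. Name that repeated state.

State sequence: q0 -a-> q0 -a-> q0 -b-> q0 -a-> q0 -a-> q0 -a-> q0 -b-> q0 -a-> q0
First repeat at step 1: q0 was already visited.

The earliest repeat is at step j = 1: D is in q0, which it already visited at step i = 0.

q0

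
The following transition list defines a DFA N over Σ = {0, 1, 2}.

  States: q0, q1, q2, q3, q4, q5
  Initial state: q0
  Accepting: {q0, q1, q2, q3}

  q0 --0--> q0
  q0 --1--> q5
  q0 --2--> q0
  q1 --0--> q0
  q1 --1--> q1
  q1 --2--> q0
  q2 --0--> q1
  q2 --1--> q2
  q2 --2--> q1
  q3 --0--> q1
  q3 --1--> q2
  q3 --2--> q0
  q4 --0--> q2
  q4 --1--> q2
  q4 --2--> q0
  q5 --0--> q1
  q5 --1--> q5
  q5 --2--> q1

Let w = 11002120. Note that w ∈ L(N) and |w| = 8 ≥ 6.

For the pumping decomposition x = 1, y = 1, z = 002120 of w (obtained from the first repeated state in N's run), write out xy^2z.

111002120

xy^2z = 1·1·1·002120 = 111002120.
Reading y = 1 takes N from q5 back to q5, so after x·y·y the machine is still in q5, and z then leads to the accepting state q0. Hence 111002120 ∈ L(N).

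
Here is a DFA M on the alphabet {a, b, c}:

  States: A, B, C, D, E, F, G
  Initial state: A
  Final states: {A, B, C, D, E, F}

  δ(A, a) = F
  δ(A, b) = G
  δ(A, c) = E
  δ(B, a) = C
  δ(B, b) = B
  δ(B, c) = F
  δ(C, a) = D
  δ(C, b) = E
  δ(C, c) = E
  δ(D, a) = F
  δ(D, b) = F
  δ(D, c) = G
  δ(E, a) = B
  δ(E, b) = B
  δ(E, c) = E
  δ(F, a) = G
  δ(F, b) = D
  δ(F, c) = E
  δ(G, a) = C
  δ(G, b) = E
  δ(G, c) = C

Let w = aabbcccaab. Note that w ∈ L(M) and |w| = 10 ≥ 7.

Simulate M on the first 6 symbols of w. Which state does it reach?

Run of M on the first 6 characters of w = a a b b c c:
  step 0: A  (start)
  step 1: F  (read a: A→F)
  step 2: G  (read a: F→G)
  step 3: E  (read b: G→E)
  step 4: B  (read b: E→B)
  step 5: F  (read c: B→F)
  step 6: E  (read c: F→E)

After reading 6 characters, M is in state E.

E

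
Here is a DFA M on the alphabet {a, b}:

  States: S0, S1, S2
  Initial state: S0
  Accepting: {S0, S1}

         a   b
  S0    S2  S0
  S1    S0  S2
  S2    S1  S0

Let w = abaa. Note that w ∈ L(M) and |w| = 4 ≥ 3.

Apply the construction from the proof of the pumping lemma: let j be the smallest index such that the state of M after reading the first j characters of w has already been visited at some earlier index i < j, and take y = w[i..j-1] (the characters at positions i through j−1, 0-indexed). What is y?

ab

Run of M on w = a b a a:
  step 0: S0  (start)
  step 1: S2  (read a: S0→S2)
  step 2: S0  (read b: S2→S0)   ← first repeat (S0 seen earlier)
  step 3: S2  (read a: S0→S2)
  step 4: S1  (read a: S2→S1)

So i = 0, j = 2, giving x = w[0:0] = ε, y = w[0:2] = ab, z = w[2:4] = aa.
Check: |xy| = 2 ≤ 3 and |y| = 2 ≥ 1. Reading y takes M from S0 back to S0, so every xyⁱz is accepted.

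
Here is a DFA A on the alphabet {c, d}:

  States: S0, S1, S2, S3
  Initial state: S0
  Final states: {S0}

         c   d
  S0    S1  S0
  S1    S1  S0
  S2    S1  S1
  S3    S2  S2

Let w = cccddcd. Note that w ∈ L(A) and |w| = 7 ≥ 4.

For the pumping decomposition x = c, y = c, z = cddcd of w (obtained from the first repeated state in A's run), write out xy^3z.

cccccddcd

xy^3z = c·c·c·c·cddcd = cccccddcd.
Reading y = c takes A from S1 back to S1, so after x·y·y·y the machine is still in S1, and z then leads to the accepting state S0. Hence cccccddcd ∈ L(A).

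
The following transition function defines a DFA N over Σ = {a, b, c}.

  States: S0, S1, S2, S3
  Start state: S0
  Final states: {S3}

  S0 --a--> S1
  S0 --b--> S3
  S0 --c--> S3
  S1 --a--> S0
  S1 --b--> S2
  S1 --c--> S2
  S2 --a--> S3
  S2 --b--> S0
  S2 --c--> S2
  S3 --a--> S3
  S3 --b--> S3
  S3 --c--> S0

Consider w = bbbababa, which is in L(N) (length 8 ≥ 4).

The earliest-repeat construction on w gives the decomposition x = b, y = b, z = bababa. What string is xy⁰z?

bbababa

xy⁰z = xz = b·bababa = bbababa.
Reading y = b takes N from S3 back to S3, so after x the machine is still in S3, and z then leads to the accepting state S3. Hence bbababa ∈ L(N).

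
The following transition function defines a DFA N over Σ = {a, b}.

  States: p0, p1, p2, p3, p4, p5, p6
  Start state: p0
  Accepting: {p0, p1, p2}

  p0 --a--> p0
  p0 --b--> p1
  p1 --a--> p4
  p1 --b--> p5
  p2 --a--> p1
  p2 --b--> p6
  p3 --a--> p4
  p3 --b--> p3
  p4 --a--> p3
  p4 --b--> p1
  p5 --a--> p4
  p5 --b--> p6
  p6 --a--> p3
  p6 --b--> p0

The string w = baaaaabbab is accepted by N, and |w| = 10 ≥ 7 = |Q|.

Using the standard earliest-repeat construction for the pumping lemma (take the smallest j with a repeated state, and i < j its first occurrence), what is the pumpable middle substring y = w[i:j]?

aa

State sequence: p0 -b-> p1 -a-> p4 -a-> p3 -a-> p4 -a-> p3 -a-> p4 -b-> p1 -b-> p5 -a-> p4 -b-> p1
First repeat at step 4: p4 was already visited.

So i = 2, j = 4, giving x = w[0:2] = ba, y = w[2:4] = aa, z = w[4:10] = aabbab.
Check: |xy| = 4 ≤ 7 and |y| = 2 ≥ 1. Reading y takes N from p4 back to p4, so every xyⁱz is accepted.
With |Q| = 7, pigeonhole forces a state repeat no later than step 7; the substring read between the first and second visits to that state can be pumped.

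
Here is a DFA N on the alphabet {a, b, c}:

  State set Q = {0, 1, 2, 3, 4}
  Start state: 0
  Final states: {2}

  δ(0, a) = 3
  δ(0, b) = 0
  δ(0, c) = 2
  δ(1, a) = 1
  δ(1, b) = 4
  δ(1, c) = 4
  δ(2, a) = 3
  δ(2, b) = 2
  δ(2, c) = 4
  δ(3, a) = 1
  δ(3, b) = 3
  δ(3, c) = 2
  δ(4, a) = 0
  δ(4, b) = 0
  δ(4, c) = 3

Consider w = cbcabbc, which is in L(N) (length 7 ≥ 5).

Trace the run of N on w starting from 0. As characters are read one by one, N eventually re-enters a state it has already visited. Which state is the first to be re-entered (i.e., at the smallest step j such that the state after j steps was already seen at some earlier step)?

2

State sequence: 0 -c-> 2 -b-> 2 -c-> 4 -a-> 0 -b-> 0 -b-> 0 -c-> 2
First repeat at step 2: 2 was already visited.

The earliest repeat is at step j = 2: N is in 2, which it already visited at step i = 1.
With |Q| = 5, pigeonhole forces a state repeat no later than step 5; the substring read between the first and second visits to that state can be pumped.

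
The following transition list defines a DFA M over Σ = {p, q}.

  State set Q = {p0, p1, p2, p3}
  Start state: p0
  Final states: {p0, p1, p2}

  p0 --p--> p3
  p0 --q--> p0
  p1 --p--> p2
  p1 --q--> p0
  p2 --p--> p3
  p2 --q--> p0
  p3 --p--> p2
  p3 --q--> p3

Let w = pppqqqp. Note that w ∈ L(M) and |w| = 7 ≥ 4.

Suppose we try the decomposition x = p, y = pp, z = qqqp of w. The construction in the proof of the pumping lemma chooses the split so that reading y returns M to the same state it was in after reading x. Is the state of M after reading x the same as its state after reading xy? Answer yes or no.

yes

State sequence: p0 -p-> p3 -p-> p2 -p-> p3

After x (step 1): p3. After xy (step 3): p3.
They match, so y = pp drives M around a cycle from p3 back to itself; pumping y any number of times keeps M in p3 before reading z, and xyⁱz ∈ L(M) for every i ≥ 0.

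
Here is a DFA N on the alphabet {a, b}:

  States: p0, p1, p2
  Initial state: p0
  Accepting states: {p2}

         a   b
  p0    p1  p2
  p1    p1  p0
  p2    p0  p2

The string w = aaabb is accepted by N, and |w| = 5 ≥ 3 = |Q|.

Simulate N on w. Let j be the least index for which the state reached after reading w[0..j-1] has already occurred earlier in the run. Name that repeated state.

p1

Run of N on w = a a a b b:
  step 0: p0  (start)
  step 1: p1  (read a: p0→p1)
  step 2: p1  (read a: p1→p1)   ← first repeat (p1 seen earlier)
  step 3: p1  (read a: p1→p1)
  step 4: p0  (read b: p1→p0)
  step 5: p2  (read b: p0→p2)

The earliest repeat is at step j = 2: N is in p1, which it already visited at step i = 1.
The DFA has 3 states, so the proof of the pumping lemma guarantees a repeated state among the first 3+1 visited; the segment between the two visits is the pumpable y.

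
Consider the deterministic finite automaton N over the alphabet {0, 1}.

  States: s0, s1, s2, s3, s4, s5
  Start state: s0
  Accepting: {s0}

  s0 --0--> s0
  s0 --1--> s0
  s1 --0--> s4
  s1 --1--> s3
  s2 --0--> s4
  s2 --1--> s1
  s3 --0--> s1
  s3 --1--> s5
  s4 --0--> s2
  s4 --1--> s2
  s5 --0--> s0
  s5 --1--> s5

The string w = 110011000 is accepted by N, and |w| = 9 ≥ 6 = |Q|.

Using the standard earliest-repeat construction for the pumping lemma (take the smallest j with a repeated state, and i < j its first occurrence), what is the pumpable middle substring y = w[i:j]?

State sequence: s0 -1-> s0 -1-> s0 -0-> s0 -0-> s0 -1-> s0 -1-> s0 -0-> s0 -0-> s0 -0-> s0
First repeat at step 1: s0 was already visited.

So i = 0, j = 1, giving x = w[0:0] = ε, y = w[0:1] = 1, z = w[1:9] = 10011000.
Check: |xy| = 1 ≤ 6 and |y| = 1 ≥ 1. Reading y takes N from s0 back to s0, so every xyⁱz is accepted.
Pumping length from the standard proof: p = 6 (the number of states). The repeated state found above gives |xy| = j ≤ 6 and |y| = j − i ≥ 1.

1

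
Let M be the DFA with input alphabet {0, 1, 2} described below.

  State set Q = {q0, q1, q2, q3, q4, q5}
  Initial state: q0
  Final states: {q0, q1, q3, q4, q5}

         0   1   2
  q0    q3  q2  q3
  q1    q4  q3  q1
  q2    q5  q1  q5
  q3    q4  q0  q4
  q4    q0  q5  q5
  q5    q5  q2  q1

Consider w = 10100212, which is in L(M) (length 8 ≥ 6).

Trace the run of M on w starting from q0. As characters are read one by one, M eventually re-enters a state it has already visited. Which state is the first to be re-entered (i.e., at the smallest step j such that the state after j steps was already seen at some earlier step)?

q2

Run of M on w = 1 0 1 0 0 2 1 2:
  step 0: q0  (start)
  step 1: q2  (read 1: q0→q2)
  step 2: q5  (read 0: q2→q5)
  step 3: q2  (read 1: q5→q2)   ← first repeat (q2 seen earlier)
  step 4: q5  (read 0: q2→q5)
  step 5: q5  (read 0: q5→q5)
  step 6: q1  (read 2: q5→q1)
  step 7: q3  (read 1: q1→q3)
  step 8: q4  (read 2: q3→q4)

The earliest repeat is at step j = 3: M is in q2, which it already visited at step i = 1.
With |Q| = 6, pigeonhole forces a state repeat no later than step 6; the substring read between the first and second visits to that state can be pumped.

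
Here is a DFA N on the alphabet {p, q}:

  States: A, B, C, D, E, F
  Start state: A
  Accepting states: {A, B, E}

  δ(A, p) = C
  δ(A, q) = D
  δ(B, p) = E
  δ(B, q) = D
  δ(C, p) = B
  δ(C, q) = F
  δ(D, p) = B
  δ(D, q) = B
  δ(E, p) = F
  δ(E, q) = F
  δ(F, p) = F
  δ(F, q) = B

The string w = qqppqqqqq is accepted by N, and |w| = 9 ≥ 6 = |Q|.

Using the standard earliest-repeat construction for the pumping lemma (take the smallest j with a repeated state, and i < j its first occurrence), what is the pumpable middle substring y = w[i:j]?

ppq

State sequence: A -q-> D -q-> B -p-> E -p-> F -q-> B -q-> D -q-> B -q-> D -q-> B
First repeat at step 5: B was already visited.

So i = 2, j = 5, giving x = w[0:2] = qq, y = w[2:5] = ppq, z = w[5:9] = qqqq.
Check: |xy| = 5 ≤ 6 and |y| = 3 ≥ 1. Reading y takes N from B back to B, so every xyⁱz is accepted.
Since N has 6 states, any run of length ≥ 6 visits 6+1 states, so by pigeonhole some state repeats within the first 6 steps — that repeat gives the pumpable loop.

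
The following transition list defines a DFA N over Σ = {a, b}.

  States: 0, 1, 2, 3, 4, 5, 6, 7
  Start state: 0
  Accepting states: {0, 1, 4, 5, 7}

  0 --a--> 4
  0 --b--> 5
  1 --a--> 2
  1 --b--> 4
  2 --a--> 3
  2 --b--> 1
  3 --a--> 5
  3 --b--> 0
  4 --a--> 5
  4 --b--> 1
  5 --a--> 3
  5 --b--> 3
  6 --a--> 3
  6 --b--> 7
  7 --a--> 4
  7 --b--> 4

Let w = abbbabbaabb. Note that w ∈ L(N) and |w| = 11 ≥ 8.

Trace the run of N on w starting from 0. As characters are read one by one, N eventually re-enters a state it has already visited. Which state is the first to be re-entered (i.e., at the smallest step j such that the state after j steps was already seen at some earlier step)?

4

State sequence: 0 -a-> 4 -b-> 1 -b-> 4 -b-> 1 -a-> 2 -b-> 1 -b-> 4 -a-> 5 -a-> 3 -b-> 0 -b-> 5
First repeat at step 3: 4 was already visited.

The earliest repeat is at step j = 3: N is in 4, which it already visited at step i = 1.
Since N has 8 states, any run of length ≥ 8 visits 8+1 states, so by pigeonhole some state repeats within the first 8 steps — that repeat gives the pumpable loop.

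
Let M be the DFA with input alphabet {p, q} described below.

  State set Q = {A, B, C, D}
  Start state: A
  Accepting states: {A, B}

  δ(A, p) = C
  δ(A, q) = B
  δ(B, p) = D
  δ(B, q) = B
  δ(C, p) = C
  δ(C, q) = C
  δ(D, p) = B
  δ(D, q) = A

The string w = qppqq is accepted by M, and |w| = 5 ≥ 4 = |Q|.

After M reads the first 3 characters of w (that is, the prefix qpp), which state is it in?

B

State sequence: A -q-> B -p-> D -p-> B

After reading 3 characters, M is in state B.
(This kind of state-tracing is the core of the pumping-lemma construction: with 4 states, pigeonhole forces a repeat within the first 4 steps.)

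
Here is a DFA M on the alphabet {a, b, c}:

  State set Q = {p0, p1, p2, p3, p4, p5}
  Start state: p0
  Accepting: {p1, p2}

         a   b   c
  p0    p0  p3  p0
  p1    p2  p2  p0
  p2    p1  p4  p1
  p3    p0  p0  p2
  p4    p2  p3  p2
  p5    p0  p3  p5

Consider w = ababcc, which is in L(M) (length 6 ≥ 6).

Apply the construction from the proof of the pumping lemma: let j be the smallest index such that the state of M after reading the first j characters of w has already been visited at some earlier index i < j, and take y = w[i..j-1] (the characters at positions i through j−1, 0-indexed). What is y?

State sequence: p0 -a-> p0 -b-> p3 -a-> p0 -b-> p3 -c-> p2 -c-> p1
First repeat at step 1: p0 was already visited.

So i = 0, j = 1, giving x = w[0:0] = ε, y = w[0:1] = a, z = w[1:6] = babcc.
Check: |xy| = 1 ≤ 6 and |y| = 1 ≥ 1. Reading y takes M from p0 back to p0, so every xyⁱz is accepted.

a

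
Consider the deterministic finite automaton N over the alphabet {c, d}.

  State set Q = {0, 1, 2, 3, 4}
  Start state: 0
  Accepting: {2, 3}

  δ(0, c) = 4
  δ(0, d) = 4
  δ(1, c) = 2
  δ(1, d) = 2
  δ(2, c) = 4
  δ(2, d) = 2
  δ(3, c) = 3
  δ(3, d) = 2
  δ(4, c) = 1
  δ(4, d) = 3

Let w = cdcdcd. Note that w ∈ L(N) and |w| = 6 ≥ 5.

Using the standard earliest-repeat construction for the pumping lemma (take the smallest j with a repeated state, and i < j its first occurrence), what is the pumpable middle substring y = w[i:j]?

Run of N on w = c d c d c d:
  step 0: 0  (start)
  step 1: 4  (read c: 0→4)
  step 2: 3  (read d: 4→3)
  step 3: 3  (read c: 3→3)   ← first repeat (3 seen earlier)
  step 4: 2  (read d: 3→2)
  step 5: 4  (read c: 2→4)
  step 6: 3  (read d: 4→3)

So i = 2, j = 3, giving x = w[0:2] = cd, y = w[2:3] = c, z = w[3:6] = dcd.
Check: |xy| = 3 ≤ 5 and |y| = 1 ≥ 1. Reading y takes N from 3 back to 3, so every xyⁱz is accepted.
Since N has 5 states, any run of length ≥ 5 visits 5+1 states, so by pigeonhole some state repeats within the first 5 steps — that repeat gives the pumpable loop.

c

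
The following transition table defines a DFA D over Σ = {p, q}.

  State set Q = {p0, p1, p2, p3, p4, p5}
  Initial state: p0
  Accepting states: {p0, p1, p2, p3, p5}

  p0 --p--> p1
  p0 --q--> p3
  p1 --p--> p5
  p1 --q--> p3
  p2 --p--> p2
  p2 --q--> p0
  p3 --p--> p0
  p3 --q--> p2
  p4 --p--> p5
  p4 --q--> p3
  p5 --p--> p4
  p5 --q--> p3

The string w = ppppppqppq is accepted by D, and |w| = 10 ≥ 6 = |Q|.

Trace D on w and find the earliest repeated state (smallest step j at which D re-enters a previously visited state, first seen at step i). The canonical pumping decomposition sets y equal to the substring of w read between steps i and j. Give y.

pp

State sequence: p0 -p-> p1 -p-> p5 -p-> p4 -p-> p5 -p-> p4 -p-> p5 -q-> p3 -p-> p0 -p-> p1 -q-> p3
First repeat at step 4: p5 was already visited.

So i = 2, j = 4, giving x = w[0:2] = pp, y = w[2:4] = pp, z = w[4:10] = ppqppq.
Check: |xy| = 4 ≤ 6 and |y| = 2 ≥ 1. Reading y takes D from p5 back to p5, so every xyⁱz is accepted.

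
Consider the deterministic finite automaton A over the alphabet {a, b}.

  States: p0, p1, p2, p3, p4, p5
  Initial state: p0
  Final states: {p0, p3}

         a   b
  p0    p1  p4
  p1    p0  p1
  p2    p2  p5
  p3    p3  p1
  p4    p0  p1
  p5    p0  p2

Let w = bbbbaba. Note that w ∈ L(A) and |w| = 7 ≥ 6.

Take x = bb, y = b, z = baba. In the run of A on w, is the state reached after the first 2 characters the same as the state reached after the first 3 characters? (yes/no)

State sequence: p0 -b-> p4 -b-> p1 -b-> p1

After x (step 2): p1. After xy (step 3): p1.
They match, so y = b drives A around a cycle from p1 back to itself; pumping y any number of times keeps A in p1 before reading z, and xyⁱz ∈ L(A) for every i ≥ 0.

yes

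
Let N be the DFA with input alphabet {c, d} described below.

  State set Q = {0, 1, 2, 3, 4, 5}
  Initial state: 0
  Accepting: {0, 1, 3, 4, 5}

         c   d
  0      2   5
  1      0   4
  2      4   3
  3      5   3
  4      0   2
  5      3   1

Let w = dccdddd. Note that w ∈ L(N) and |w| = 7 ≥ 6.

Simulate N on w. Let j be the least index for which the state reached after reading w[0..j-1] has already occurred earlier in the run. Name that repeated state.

Run of N on w = d c c d d d d:
  step 0: 0  (start)
  step 1: 5  (read d: 0→5)
  step 2: 3  (read c: 5→3)
  step 3: 5  (read c: 3→5)   ← first repeat (5 seen earlier)
  step 4: 1  (read d: 5→1)
  step 5: 4  (read d: 1→4)
  step 6: 2  (read d: 4→2)
  step 7: 3  (read d: 2→3)

The earliest repeat is at step j = 3: N is in 5, which it already visited at step i = 1.

5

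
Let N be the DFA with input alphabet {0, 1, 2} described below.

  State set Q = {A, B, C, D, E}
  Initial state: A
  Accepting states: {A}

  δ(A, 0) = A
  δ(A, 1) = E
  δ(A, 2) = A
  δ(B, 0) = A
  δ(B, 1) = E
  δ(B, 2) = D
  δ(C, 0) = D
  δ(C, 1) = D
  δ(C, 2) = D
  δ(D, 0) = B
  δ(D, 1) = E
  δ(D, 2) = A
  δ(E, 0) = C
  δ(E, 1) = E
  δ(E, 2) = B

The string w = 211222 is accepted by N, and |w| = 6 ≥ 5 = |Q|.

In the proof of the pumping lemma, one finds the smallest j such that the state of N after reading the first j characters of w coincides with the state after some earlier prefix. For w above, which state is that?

Run of N on w = 2 1 1 2 2 2:
  step 0: A  (start)
  step 1: A  (read 2: A→A)   ← first repeat (A seen earlier)
  step 2: E  (read 1: A→E)
  step 3: E  (read 1: E→E)
  step 4: B  (read 2: E→B)
  step 5: D  (read 2: B→D)
  step 6: A  (read 2: D→A)

The earliest repeat is at step j = 1: N is in A, which it already visited at step i = 0.
With |Q| = 5, pigeonhole forces a state repeat no later than step 5; the substring read between the first and second visits to that state can be pumped.

A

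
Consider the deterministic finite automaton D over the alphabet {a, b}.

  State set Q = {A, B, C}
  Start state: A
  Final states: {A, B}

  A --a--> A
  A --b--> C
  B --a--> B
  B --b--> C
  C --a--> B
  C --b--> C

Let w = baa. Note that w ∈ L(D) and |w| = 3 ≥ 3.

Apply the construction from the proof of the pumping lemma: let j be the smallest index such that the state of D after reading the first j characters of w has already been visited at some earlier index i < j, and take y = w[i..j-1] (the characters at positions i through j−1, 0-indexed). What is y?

a

Run of D on w = b a a:
  step 0: A  (start)
  step 1: C  (read b: A→C)
  step 2: B  (read a: C→B)
  step 3: B  (read a: B→B)   ← first repeat (B seen earlier)

So i = 2, j = 3, giving x = w[0:2] = ba, y = w[2:3] = a, z = w[3:3] = ε.
Check: |xy| = 3 ≤ 3 and |y| = 1 ≥ 1. Reading y takes D from B back to B, so every xyⁱz is accepted.
Pumping length from the standard proof: p = 3 (the number of states). The repeated state found above gives |xy| = j ≤ 3 and |y| = j − i ≥ 1.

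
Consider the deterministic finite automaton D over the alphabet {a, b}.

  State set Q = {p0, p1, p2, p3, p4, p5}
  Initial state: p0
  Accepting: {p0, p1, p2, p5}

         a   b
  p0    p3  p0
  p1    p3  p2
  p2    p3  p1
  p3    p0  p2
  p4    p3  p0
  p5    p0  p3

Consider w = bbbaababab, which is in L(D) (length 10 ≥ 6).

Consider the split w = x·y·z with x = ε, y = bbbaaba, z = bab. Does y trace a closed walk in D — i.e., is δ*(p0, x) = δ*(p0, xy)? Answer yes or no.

State sequence: p0 -b-> p0 -b-> p0 -b-> p0 -a-> p3 -a-> p0 -b-> p0 -a-> p3

After x (step 0): p0. After xy (step 7): p3.
They differ (p0 ≠ p3), so y is not a cycle from the state after x; this split is not the one the pumping-lemma construction produces, and pumping y need not keep the string in L(D).

no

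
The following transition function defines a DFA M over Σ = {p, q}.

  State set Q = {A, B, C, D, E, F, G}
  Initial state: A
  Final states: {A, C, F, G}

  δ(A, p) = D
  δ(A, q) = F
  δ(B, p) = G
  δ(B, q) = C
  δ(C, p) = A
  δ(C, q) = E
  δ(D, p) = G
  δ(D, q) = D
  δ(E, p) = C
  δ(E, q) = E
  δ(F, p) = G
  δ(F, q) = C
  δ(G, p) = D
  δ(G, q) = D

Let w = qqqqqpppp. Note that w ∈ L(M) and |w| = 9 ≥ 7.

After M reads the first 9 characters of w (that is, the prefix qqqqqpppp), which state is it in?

G

Run of M on the first 9 characters of w = q q q q q p p p p:
  step 0: A  (start)
  step 1: F  (read q: A→F)
  step 2: C  (read q: F→C)
  step 3: E  (read q: C→E)
  step 4: E  (read q: E→E)
  step 5: E  (read q: E→E)
  step 6: C  (read p: E→C)
  step 7: A  (read p: C→A)
  step 8: D  (read p: A→D)
  step 9: G  (read p: D→G)

After reading 9 characters, M is in state G.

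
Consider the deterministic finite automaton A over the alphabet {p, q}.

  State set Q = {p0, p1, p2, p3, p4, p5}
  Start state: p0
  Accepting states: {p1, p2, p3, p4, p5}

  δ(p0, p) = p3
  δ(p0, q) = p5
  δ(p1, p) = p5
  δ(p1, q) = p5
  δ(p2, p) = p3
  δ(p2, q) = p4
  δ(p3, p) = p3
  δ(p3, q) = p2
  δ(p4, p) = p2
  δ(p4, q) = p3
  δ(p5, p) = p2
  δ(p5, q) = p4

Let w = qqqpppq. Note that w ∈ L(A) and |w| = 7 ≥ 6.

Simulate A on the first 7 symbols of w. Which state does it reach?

p2

State sequence: p0 -q-> p5 -q-> p4 -q-> p3 -p-> p3 -p-> p3 -p-> p3 -q-> p2

After reading 7 characters, A is in state p2.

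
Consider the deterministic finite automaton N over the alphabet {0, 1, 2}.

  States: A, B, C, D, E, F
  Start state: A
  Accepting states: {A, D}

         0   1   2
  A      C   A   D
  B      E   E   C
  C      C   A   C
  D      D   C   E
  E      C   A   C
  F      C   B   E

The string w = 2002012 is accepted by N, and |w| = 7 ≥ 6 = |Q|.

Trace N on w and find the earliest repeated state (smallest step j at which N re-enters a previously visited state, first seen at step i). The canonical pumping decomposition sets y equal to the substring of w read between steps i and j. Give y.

0

Run of N on w = 2 0 0 2 0 1 2:
  step 0: A  (start)
  step 1: D  (read 2: A→D)
  step 2: D  (read 0: D→D)   ← first repeat (D seen earlier)
  step 3: D  (read 0: D→D)
  step 4: E  (read 2: D→E)
  step 5: C  (read 0: E→C)
  step 6: A  (read 1: C→A)
  step 7: D  (read 2: A→D)

So i = 1, j = 2, giving x = w[0:1] = 2, y = w[1:2] = 0, z = w[2:7] = 02012.
Check: |xy| = 2 ≤ 6 and |y| = 1 ≥ 1. Reading y takes N from D back to D, so every xyⁱz is accepted.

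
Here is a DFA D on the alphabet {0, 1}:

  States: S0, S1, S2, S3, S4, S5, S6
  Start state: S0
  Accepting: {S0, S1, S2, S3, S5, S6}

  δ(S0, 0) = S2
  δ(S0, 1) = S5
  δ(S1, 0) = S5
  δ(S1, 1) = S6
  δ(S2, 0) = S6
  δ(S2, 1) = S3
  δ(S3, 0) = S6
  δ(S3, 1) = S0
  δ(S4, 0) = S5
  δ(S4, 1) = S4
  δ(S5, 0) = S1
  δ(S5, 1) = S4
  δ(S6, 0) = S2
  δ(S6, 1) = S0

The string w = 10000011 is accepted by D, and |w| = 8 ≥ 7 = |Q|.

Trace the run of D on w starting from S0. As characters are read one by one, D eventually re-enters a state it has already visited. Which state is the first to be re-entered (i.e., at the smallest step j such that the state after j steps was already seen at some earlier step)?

State sequence: S0 -1-> S5 -0-> S1 -0-> S5 -0-> S1 -0-> S5 -0-> S1 -1-> S6 -1-> S0
First repeat at step 3: S5 was already visited.

The earliest repeat is at step j = 3: D is in S5, which it already visited at step i = 1.
Pumping length from the standard proof: p = 7 (the number of states). The repeated state found above gives |xy| = j ≤ 7 and |y| = j − i ≥ 1.

S5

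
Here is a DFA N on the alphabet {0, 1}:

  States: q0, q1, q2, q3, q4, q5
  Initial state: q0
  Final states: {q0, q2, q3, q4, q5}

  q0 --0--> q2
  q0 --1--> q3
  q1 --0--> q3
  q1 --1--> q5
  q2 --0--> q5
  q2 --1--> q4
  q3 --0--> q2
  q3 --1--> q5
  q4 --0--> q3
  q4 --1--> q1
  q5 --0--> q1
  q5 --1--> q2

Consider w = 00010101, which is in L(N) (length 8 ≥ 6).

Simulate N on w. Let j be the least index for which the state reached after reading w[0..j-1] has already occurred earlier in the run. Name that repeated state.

q5

Run of N on w = 0 0 0 1 0 1 0 1:
  step 0: q0  (start)
  step 1: q2  (read 0: q0→q2)
  step 2: q5  (read 0: q2→q5)
  step 3: q1  (read 0: q5→q1)
  step 4: q5  (read 1: q1→q5)   ← first repeat (q5 seen earlier)
  step 5: q1  (read 0: q5→q1)
  step 6: q5  (read 1: q1→q5)
  step 7: q1  (read 0: q5→q1)
  step 8: q5  (read 1: q1→q5)

The earliest repeat is at step j = 4: N is in q5, which it already visited at step i = 2.
Since N has 6 states, any run of length ≥ 6 visits 6+1 states, so by pigeonhole some state repeats within the first 6 steps — that repeat gives the pumpable loop.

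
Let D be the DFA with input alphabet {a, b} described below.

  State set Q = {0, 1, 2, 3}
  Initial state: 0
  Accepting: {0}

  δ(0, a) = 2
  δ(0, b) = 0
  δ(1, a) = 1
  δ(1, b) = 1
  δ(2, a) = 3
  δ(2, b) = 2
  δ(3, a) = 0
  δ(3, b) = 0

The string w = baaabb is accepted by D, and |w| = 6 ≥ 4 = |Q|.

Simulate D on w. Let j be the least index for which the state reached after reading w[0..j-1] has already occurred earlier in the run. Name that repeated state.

State sequence: 0 -b-> 0 -a-> 2 -a-> 3 -a-> 0 -b-> 0 -b-> 0
First repeat at step 1: 0 was already visited.

The earliest repeat is at step j = 1: D is in 0, which it already visited at step i = 0.
Pumping length from the standard proof: p = 4 (the number of states). The repeated state found above gives |xy| = j ≤ 4 and |y| = j − i ≥ 1.

0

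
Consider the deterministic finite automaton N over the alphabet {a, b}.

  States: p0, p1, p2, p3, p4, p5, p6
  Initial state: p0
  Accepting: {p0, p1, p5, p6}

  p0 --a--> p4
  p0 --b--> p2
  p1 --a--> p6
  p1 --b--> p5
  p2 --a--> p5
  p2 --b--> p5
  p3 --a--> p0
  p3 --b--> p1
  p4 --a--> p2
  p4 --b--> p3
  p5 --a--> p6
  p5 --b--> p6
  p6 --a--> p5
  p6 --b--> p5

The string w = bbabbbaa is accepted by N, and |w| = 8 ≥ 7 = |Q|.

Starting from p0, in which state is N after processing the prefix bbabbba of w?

p6

State sequence: p0 -b-> p2 -b-> p5 -a-> p6 -b-> p5 -b-> p6 -b-> p5 -a-> p6

After reading 7 characters, N is in state p6.
(This kind of state-tracing is the core of the pumping-lemma construction: with 7 states, pigeonhole forces a repeat within the first 7 steps.)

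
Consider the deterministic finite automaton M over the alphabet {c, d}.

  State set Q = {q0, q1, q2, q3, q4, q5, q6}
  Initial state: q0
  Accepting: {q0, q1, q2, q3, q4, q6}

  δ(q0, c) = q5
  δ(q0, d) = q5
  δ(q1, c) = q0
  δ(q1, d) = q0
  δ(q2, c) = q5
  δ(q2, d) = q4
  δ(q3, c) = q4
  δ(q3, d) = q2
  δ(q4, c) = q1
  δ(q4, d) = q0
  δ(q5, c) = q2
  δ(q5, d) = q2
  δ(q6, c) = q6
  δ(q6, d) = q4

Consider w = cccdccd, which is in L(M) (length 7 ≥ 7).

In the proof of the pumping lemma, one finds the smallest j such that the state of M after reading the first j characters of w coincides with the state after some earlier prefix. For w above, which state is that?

State sequence: q0 -c-> q5 -c-> q2 -c-> q5 -d-> q2 -c-> q5 -c-> q2 -d-> q4
First repeat at step 3: q5 was already visited.

The earliest repeat is at step j = 3: M is in q5, which it already visited at step i = 1.
With |Q| = 7, pigeonhole forces a state repeat no later than step 7; the substring read between the first and second visits to that state can be pumped.

q5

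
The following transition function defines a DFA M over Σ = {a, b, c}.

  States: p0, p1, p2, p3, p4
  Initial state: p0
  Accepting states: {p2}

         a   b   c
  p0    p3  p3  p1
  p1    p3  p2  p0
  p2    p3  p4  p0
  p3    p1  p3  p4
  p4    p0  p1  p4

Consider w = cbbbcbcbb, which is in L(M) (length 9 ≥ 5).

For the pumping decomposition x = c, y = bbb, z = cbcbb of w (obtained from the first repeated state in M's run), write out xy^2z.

xy^2z = c·bbb·bbb·cbcbb = cbbbbbbcbcbb.
Reading y = bbb takes M from p1 back to p1, so after x·y·y the machine is still in p1, and z then leads to the accepting state p2. Hence cbbbbbbcbcbb ∈ L(M).

cbbbbbbcbcbb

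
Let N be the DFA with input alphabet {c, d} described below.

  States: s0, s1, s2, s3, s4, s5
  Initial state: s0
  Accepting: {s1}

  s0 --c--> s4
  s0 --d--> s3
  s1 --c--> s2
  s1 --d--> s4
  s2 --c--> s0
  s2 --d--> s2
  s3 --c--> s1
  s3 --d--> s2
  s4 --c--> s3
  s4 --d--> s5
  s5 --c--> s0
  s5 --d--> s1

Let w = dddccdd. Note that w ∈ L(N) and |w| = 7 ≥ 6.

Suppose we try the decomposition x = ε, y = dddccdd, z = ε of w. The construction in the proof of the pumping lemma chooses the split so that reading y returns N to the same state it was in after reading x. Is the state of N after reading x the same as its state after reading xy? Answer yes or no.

no

State sequence: s0 -d-> s3 -d-> s2 -d-> s2 -c-> s0 -c-> s4 -d-> s5 -d-> s1

After x (step 0): s0. After xy (step 7): s1.
They differ (s0 ≠ s1), so y is not a cycle from the state after x; this split is not the one the pumping-lemma construction produces, and pumping y need not keep the string in L(N).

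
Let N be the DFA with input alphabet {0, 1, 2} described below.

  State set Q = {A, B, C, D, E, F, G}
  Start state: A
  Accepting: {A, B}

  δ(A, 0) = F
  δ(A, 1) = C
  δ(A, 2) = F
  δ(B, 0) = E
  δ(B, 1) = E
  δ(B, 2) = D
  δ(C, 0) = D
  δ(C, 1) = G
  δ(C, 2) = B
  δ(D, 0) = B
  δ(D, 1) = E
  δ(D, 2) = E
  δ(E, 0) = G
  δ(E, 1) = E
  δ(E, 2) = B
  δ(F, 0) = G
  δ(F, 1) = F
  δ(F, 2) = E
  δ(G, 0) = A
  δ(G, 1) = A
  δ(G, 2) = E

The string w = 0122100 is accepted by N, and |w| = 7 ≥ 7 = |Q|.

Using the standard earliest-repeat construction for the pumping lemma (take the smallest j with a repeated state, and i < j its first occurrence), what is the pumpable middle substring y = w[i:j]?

Run of N on w = 0 1 2 2 1 0 0:
  step 0: A  (start)
  step 1: F  (read 0: A→F)
  step 2: F  (read 1: F→F)   ← first repeat (F seen earlier)
  step 3: E  (read 2: F→E)
  step 4: B  (read 2: E→B)
  step 5: E  (read 1: B→E)
  step 6: G  (read 0: E→G)
  step 7: A  (read 0: G→A)

So i = 1, j = 2, giving x = w[0:1] = 0, y = w[1:2] = 1, z = w[2:7] = 22100.
Check: |xy| = 2 ≤ 7 and |y| = 1 ≥ 1. Reading y takes N from F back to F, so every xyⁱz is accepted.
Pumping length from the standard proof: p = 7 (the number of states). The repeated state found above gives |xy| = j ≤ 7 and |y| = j − i ≥ 1.

1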